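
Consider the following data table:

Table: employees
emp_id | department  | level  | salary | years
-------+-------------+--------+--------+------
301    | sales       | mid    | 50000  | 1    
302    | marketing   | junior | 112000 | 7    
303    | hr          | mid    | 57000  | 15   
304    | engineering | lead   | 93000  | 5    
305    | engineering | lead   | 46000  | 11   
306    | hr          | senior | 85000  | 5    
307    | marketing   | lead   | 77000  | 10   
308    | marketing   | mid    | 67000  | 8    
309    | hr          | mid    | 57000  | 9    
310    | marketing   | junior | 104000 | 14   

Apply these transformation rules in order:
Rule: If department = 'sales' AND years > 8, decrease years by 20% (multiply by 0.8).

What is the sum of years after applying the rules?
85

Step 1: Find records where department = 'sales' AND years > 8
Step 2: 0 records match, summing to 0
Step 3: After multiplier: 0 × 0.8 = 0.0
Step 4: Unaffected records sum: 85
Step 5: Final sum = 0.0 + 85 = 85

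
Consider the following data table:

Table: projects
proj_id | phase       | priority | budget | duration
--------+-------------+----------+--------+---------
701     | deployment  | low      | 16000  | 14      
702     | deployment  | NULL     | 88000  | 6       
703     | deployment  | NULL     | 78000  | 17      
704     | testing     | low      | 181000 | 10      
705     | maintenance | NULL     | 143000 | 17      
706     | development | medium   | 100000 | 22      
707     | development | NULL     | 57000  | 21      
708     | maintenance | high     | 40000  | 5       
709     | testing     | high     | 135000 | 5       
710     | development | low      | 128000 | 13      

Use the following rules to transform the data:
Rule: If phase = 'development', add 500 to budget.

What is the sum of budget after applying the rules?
967500

Step 1: Count records where phase = 'development': 3
Step 2: Total bonus added: 3 × 500 = 1500
Step 3: Original sum of budget: 966000
Step 4: Final sum = 966000 + 1500 = 967500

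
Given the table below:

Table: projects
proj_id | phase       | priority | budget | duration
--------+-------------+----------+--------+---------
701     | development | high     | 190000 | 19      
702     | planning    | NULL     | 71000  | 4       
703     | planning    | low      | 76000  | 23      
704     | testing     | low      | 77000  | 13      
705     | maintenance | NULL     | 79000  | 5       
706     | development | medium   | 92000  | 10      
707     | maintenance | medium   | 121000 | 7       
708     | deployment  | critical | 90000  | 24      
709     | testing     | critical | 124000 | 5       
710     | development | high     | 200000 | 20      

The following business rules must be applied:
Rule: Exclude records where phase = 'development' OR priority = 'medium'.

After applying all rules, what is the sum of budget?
517000

Step 1: Find records where phase = 'development' OR priority = 'medium'
Step 2: 4 records match, summing to 603000
Step 3: Original sum: 1120000
Step 4: Remaining sum = 1120000 - 603000 = 517000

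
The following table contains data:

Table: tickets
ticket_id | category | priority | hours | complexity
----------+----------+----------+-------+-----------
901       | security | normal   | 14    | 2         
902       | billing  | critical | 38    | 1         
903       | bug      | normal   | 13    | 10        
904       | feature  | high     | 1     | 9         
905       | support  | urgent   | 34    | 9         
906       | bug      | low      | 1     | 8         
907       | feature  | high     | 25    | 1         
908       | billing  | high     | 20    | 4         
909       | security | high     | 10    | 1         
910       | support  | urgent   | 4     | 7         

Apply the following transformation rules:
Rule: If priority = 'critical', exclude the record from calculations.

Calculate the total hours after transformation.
122

Step 1: Identify records where priority = 'critical'
Step 2: The excluded records sum to 38
Step 3: Original total hours = 160
Step 4: Remaining total = 160 - 38 = 122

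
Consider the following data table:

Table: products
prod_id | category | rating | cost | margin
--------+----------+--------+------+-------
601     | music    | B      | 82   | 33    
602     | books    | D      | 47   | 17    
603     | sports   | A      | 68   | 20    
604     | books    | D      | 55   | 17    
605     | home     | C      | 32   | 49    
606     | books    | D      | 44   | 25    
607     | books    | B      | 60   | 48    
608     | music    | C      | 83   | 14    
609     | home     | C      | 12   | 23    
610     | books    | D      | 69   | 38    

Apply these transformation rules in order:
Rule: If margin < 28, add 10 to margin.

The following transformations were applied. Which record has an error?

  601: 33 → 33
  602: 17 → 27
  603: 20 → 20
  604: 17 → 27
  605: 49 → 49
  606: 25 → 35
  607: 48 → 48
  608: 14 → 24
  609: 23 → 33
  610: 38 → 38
Record 603 has an error. The correct transformed value should be 30, not 20.

Step 1: Check each record against the rule
Step 2: Record 603 has margin = 20
Step 3: Since 20 < 28, the bonus should have been applied
Step 4: Correct value = 30, but claimed value = 20
Conclusion: Record 603 has the error.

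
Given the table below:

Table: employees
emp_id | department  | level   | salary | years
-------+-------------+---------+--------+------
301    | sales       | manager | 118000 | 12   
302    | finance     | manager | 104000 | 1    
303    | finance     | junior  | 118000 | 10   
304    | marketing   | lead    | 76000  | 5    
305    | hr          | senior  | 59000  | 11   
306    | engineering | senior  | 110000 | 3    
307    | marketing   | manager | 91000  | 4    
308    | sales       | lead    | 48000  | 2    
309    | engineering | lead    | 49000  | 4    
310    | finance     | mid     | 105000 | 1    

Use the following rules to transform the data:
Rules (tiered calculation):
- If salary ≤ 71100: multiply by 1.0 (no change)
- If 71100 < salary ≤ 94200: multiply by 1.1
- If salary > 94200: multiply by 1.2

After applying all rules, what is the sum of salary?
1005700.0

Step 1: Tier 1 (salary ≤ 71100): 3 records, sum = 156000 × 1.0 = 156000.0
Step 2: Tier 2 (71100 < salary ≤ 94200): 2 records, sum = 167000 × 1.1 = 183700.0
Step 3: Tier 3 (salary > 94200): 5 records, sum = 555000 × 1.2 = 666000.0
Step 4: Final sum = 156000.0 + 183700.0 + 666000.0 = 1005700.0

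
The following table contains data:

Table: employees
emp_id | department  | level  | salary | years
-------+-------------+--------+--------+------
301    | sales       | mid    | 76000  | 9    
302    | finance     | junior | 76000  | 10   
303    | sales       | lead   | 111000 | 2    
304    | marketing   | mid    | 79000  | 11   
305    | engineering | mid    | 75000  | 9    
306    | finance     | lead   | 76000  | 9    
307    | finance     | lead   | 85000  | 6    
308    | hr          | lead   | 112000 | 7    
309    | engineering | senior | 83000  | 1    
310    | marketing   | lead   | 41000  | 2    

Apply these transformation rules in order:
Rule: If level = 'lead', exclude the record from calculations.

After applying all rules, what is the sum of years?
40

Step 1: Identify records where level = 'lead'
Step 2: The excluded records sum to 26
Step 3: Original total years = 66
Step 4: Remaining total = 66 - 26 = 40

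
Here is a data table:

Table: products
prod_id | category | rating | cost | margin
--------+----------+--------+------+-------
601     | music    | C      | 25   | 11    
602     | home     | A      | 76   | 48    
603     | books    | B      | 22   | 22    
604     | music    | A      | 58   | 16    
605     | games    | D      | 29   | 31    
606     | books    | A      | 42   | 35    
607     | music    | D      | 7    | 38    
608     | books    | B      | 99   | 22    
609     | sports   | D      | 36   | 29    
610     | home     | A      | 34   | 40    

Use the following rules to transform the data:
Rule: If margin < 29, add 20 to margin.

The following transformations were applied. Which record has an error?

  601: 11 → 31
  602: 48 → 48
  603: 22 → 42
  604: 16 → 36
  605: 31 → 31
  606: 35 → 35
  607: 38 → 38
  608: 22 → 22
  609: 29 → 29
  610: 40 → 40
Record 608 has an error. The correct transformed value should be 42, not 22.

Step 1: Check each record against the rule
Step 2: Record 608 has margin = 22
Step 3: Since 22 < 29, the bonus should have been applied
Step 4: Correct value = 42, but claimed value = 22
Conclusion: Record 608 has the error.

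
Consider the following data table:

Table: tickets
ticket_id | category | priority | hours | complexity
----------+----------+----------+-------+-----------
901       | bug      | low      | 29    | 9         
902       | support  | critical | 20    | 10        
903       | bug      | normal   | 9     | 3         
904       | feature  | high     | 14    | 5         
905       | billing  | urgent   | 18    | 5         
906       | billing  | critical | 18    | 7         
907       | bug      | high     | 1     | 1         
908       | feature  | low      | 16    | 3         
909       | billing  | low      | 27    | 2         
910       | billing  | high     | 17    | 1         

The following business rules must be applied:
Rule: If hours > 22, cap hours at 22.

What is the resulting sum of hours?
157

Step 1: 2 records have hours > 22
Step 2: These records originally summed to 56
Step 3: After capping: 2 × 22 = 44
Step 4: Unaffected records sum: 113
Step 5: Final sum = 44 + 113 = 157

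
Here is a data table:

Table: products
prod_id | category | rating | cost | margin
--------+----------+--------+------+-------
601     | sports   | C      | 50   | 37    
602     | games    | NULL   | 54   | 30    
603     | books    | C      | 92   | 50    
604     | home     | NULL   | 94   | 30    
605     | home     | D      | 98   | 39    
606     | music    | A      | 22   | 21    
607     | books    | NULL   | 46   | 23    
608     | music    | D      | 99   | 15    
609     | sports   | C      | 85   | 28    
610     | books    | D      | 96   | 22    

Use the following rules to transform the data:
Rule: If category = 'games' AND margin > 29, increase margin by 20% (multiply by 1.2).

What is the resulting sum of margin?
301.0

Step 1: Find records where category = 'games' AND margin > 29
Step 2: 1 records match, summing to 30
Step 3: After multiplier: 30 × 1.2 = 36.0
Step 4: Unaffected records sum: 265
Step 5: Final sum = 36.0 + 265 = 301.0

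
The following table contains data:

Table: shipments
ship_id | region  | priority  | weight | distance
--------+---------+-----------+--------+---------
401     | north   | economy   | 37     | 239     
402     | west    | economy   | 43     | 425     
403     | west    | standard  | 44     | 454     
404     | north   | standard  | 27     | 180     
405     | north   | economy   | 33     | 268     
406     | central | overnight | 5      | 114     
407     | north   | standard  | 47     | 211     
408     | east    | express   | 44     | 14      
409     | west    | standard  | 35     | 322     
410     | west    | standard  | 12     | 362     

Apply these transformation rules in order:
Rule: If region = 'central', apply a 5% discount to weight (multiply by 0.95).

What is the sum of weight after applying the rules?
326.75

Step 1: Records with region = 'central' have total weight = 5
Step 2: Apply multiplier: 5 × 0.95 = 4.75
Step 3: Other records total: 322
Step 4: Final sum = 4.75 + 322 = 326.75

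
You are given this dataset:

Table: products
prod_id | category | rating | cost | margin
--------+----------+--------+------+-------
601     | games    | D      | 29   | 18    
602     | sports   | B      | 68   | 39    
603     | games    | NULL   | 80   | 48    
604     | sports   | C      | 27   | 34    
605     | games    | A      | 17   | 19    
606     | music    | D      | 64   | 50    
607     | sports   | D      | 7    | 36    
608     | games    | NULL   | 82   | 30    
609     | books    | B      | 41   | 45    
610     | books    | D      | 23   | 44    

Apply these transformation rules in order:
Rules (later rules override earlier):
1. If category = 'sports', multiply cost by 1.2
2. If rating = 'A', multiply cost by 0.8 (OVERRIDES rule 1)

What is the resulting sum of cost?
455.0

Step 1: Rule 2 takes priority for records with rating = 'A'
  - 1 records: 17 × 0.8 = 13.6
Step 2: Rule 1 applies to remaining records with category = 'sports'
  - 3 records: 102 × 1.2 = 122.4
Step 3: Other records unchanged: 319
Step 4: Final sum = 13.6 + 122.4 + 319 = 455.0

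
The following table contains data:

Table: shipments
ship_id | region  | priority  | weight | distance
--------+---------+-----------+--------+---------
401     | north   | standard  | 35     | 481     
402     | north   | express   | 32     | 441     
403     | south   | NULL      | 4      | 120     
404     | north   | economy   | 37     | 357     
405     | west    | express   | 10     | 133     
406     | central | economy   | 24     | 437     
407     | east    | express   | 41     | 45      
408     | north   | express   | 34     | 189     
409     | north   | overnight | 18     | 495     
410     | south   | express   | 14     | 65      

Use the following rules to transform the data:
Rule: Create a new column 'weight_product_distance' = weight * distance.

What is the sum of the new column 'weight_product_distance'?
74545

Step 1: For each record, compute weight * distance
Example calculations:
  35 * 481 = 16835
  32 * 441 = 14112
  4 * 120 = 480
  ...
Step 2: Sum all derived values
Step 3: Total = 74545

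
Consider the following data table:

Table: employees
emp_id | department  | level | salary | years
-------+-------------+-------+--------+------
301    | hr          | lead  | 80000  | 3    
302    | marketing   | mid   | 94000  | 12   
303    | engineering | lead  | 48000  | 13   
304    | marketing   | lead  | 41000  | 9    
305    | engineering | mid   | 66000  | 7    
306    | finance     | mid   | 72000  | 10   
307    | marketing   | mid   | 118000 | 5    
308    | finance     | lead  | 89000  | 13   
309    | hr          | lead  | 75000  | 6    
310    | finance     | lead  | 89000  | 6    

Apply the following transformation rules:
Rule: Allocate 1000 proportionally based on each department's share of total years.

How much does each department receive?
engineering: 238.1, finance: 345.24, hr: 107.14, marketing: 309.52

Step 1: Calculate total years = 84
Step 2: Calculate each department's proportion:
  engineering: 20/84 = 23.81% → 238.1
  finance: 29/84 = 34.52% → 345.24
  hr: 9/84 = 10.71% → 107.14
  marketing: 26/84 = 30.95% → 309.52
Step 3: Verify: sum of allocations ≈ 1000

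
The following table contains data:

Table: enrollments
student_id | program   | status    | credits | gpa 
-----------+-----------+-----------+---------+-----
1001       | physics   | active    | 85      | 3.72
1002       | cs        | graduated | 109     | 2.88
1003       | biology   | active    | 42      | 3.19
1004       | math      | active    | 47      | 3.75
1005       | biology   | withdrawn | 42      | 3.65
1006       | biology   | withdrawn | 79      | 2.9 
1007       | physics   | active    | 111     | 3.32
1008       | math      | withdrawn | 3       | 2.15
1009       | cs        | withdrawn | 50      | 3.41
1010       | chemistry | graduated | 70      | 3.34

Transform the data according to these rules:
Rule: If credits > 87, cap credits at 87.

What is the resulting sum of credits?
592

Step 1: 2 records have credits > 87
Step 2: These records originally summed to 220
Step 3: After capping: 2 × 87 = 174
Step 4: Unaffected records sum: 418
Step 5: Final sum = 174 + 418 = 592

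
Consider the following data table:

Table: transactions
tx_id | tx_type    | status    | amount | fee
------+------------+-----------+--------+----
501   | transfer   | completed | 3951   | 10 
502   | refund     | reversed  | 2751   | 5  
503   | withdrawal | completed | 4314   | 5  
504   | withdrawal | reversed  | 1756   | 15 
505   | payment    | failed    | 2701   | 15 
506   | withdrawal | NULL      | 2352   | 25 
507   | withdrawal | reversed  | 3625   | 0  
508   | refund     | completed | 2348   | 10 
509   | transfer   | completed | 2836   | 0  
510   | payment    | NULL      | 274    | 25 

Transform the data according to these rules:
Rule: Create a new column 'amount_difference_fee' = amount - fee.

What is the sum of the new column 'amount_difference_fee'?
26798

Step 1: For each record, compute amount - fee
Example calculations:
  3951 - 10 = 3941
  2751 - 5 = 2746
  4314 - 5 = 4309
  ...
Step 2: Sum all derived values
Step 3: Total = 26798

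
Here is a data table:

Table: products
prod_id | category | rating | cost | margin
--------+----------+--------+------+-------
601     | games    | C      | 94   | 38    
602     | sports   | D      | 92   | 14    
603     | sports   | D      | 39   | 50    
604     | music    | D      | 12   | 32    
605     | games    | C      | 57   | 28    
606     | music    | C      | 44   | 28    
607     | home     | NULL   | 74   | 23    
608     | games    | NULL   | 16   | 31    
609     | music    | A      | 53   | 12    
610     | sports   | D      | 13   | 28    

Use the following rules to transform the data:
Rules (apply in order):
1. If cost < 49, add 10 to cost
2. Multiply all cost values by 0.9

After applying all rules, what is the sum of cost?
489.6

Step 1: Apply Rule 1 - Add 10 to records with cost < 49
  - 5 records affected: 124 + (5 × 10) = 174
  - Unaffected records: 370
  - Sum after Rule 1: 544
Step 2: Apply Rule 2 - Multiply all by 0.9
  - 544 × 0.9 = 489.6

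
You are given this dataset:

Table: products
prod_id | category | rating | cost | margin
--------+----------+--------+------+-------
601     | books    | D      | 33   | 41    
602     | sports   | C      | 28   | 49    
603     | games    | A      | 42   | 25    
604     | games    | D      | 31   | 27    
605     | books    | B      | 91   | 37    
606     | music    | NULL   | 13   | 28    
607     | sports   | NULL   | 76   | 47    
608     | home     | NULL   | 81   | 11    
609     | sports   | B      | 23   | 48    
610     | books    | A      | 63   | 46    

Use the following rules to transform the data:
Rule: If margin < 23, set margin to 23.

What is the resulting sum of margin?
371

Step 1: 1 records have margin < 23
Step 2: These records originally summed to 11
Step 3: After setting to minimum: 1 × 23 = 23
Step 4: Unaffected records sum: 348
Step 5: Final sum = 23 + 348 = 371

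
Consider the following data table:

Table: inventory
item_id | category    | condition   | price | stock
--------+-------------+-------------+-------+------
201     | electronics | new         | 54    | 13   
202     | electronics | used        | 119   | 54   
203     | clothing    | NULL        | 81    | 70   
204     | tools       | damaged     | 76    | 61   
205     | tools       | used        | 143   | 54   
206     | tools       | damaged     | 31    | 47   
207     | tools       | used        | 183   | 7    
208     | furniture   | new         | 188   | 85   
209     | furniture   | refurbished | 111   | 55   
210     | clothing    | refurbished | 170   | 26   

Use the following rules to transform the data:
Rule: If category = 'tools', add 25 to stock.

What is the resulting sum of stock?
572

Step 1: Count records where category = 'tools': 4
Step 2: Total bonus added: 4 × 25 = 100
Step 3: Original sum of stock: 472
Step 4: Final sum = 472 + 100 = 572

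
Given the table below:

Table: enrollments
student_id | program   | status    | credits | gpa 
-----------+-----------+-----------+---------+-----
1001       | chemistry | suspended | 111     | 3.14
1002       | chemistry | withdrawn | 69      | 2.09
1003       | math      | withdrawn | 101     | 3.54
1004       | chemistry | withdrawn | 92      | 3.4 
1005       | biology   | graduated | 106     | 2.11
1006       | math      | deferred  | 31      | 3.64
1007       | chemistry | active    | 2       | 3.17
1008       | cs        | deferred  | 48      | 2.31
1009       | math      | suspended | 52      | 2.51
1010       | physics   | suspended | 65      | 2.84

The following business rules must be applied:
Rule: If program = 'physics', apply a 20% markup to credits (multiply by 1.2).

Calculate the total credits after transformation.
690.0

Step 1: Records with program = 'physics' have total credits = 65
Step 2: Apply multiplier: 65 × 1.2 = 78.0
Step 3: Other records total: 612
Step 4: Final sum = 78.0 + 612 = 690.0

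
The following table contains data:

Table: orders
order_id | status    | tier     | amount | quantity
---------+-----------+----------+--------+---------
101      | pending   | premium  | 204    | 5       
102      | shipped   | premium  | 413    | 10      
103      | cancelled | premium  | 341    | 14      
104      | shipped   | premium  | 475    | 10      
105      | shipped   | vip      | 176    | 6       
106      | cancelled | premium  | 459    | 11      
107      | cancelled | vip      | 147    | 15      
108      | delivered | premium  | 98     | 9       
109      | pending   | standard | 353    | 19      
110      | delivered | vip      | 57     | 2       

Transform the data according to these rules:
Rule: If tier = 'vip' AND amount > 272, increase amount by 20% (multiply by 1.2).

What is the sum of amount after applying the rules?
2723

Step 1: Find records where tier = 'vip' AND amount > 272
Step 2: 0 records match, summing to 0
Step 3: After multiplier: 0 × 1.2 = 0.0
Step 4: Unaffected records sum: 2723
Step 5: Final sum = 0.0 + 2723 = 2723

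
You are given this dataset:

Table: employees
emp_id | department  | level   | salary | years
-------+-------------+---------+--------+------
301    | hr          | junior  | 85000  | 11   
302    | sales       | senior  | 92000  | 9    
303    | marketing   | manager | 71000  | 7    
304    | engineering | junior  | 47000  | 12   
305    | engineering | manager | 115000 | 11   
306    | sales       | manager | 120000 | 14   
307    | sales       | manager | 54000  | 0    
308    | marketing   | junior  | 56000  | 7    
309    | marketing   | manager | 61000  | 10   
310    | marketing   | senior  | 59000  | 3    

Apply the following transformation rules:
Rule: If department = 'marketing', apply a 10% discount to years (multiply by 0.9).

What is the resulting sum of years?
81.3

Step 1: Records with department = 'marketing' have total years = 27
Step 2: Apply multiplier: 27 × 0.9 = 24.3
Step 3: Other records total: 57
Step 4: Final sum = 24.3 + 57 = 81.3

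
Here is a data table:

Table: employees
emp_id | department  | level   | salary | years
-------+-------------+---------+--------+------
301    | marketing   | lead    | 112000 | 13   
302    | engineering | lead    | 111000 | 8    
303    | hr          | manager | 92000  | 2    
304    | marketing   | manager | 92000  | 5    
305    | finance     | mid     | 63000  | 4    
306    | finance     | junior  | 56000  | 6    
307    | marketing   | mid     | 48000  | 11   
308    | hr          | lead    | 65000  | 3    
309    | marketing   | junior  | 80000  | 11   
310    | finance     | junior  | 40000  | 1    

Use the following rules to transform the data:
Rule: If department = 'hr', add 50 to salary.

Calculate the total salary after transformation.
759100

Step 1: Count records where department = 'hr': 2
Step 2: Total bonus added: 2 × 50 = 100
Step 3: Original sum of salary: 759000
Step 4: Final sum = 759000 + 100 = 759100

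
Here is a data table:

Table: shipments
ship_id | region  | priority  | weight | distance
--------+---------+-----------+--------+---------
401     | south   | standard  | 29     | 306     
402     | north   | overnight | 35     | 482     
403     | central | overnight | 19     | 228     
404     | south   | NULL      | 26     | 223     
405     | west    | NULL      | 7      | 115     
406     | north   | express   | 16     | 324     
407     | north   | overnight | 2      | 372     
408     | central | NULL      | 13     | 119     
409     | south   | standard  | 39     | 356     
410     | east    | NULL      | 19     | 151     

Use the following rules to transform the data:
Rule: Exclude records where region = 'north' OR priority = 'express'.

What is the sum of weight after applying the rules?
152

Step 1: Find records where region = 'north' OR priority = 'express'
Step 2: 3 records match, summing to 53
Step 3: Original sum: 205
Step 4: Remaining sum = 205 - 53 = 152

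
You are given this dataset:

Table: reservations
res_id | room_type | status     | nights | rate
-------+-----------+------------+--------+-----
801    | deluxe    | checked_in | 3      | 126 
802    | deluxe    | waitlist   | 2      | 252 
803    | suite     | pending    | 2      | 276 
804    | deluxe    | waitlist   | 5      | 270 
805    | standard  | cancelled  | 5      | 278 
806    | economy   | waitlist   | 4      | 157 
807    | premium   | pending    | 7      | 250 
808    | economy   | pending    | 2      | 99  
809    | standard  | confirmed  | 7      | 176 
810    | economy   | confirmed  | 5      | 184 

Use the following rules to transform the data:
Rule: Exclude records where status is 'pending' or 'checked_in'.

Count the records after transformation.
6

Step 1: Count records to exclude
  - 3 (pending) + 1 (checked_in) = 4 records
Step 2: Total records: 10
Step 3: Remaining = 10 - 4 = 6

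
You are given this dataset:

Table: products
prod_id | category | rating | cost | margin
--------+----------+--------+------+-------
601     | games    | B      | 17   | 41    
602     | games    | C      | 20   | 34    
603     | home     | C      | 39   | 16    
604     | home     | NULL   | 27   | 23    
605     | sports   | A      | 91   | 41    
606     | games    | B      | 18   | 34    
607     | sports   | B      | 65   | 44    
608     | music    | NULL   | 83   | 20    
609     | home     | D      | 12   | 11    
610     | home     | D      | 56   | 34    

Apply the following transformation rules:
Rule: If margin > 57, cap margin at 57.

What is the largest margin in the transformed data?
44

Step 1: Original maximum margin = 44
Step 2: Check cap of 57 against maximum
Step 3: No records exceed the cap (max 44 <= cap 57), so no capping applies
Step 4: Maximum after transformation = 44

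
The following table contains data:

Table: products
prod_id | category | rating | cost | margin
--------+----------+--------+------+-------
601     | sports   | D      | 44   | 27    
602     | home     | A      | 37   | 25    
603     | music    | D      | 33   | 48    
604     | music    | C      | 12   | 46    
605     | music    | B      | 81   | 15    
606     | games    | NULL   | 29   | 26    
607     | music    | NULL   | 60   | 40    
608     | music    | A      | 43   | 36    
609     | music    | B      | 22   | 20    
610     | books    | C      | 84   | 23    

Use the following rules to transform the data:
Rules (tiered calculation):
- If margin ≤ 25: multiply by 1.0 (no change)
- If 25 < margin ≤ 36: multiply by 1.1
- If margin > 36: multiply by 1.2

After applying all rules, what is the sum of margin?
341.7

Step 1: Tier 1 (margin ≤ 25): 4 records, sum = 83 × 1.0 = 83.0
Step 2: Tier 2 (25 < margin ≤ 36): 3 records, sum = 89 × 1.1 = 97.9
Step 3: Tier 3 (margin > 36): 3 records, sum = 134 × 1.2 = 160.8
Step 4: Final sum = 83.0 + 97.9 + 160.8 = 341.7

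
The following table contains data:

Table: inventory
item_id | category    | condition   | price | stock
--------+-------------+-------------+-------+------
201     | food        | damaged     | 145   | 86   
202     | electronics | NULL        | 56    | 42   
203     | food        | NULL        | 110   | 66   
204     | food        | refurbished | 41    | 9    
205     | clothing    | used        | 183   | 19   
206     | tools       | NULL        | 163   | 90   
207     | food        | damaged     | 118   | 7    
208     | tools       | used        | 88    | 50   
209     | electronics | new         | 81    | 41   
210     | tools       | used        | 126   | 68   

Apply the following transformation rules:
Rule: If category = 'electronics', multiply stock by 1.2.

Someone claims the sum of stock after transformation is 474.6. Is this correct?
No, the correct result is 494.6.

Step 1: Calculate the correct sum after transformation
Step 2: Apply multiplier 1.2 to records where category = 'electronics'
Step 3: Correct result = 494.6
Step 4: Claimed result = 474.6
Step 5: 494.6 ≠ 474.6
Conclusion: The claimed result is incorrect. The correct answer is 494.6.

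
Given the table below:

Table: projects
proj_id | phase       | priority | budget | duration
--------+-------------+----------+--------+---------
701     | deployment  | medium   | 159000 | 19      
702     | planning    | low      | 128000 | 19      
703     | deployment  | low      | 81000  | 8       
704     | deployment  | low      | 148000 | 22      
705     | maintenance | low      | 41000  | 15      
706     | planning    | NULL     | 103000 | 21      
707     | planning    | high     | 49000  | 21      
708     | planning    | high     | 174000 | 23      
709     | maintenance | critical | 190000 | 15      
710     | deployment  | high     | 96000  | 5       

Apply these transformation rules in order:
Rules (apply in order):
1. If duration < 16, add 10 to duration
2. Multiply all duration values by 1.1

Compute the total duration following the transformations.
228.8

Step 1: Apply Rule 1 - Add 10 to records with duration < 16
  - 4 records affected: 43 + (4 × 10) = 83
  - Unaffected records: 125
  - Sum after Rule 1: 208
Step 2: Apply Rule 2 - Multiply all by 1.1
  - 208 × 1.1 = 228.8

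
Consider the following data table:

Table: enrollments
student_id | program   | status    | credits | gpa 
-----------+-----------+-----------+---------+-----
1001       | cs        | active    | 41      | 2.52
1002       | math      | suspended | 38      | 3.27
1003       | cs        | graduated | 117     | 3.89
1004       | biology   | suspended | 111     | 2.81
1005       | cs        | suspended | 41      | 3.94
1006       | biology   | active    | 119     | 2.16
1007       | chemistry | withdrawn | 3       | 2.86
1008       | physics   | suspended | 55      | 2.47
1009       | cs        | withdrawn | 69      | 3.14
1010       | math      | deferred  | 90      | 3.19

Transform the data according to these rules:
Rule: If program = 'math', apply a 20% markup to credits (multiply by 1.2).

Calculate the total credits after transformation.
709.6

Step 1: Records with program = 'math' have total credits = 128
Step 2: Apply multiplier: 128 × 1.2 = 153.6
Step 3: Other records total: 556
Step 4: Final sum = 153.6 + 556 = 709.6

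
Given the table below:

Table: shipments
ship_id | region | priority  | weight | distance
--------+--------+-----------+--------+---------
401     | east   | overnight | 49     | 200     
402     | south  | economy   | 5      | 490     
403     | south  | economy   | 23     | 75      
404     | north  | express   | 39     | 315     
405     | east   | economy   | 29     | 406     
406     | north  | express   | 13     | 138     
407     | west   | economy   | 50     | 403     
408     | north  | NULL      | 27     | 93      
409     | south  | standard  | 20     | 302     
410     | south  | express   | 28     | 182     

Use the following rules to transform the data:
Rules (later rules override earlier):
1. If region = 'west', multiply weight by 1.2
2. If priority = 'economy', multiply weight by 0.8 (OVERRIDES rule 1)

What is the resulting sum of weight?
261.6

Step 1: Rule 2 takes priority for records with priority = 'economy'
  - 4 records: 107 × 0.8 = 85.6
Step 2: Rule 1 applies to remaining records with region = 'west'
  - 0 records: 0 × 1.2 = 0.0
Step 3: Other records unchanged: 176
Step 4: Final sum = 85.6 + 0.0 + 176 = 261.6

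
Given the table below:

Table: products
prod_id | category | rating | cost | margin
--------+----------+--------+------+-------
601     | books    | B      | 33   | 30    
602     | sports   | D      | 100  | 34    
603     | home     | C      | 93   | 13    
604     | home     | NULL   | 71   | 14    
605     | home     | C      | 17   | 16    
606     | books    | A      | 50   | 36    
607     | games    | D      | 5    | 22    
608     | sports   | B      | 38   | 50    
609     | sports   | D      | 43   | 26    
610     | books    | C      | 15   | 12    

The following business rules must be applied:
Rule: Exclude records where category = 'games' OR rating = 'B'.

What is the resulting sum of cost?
389

Step 1: Find records where category = 'games' OR rating = 'B'
Step 2: 3 records match, summing to 76
Step 3: Original sum: 465
Step 4: Remaining sum = 465 - 76 = 389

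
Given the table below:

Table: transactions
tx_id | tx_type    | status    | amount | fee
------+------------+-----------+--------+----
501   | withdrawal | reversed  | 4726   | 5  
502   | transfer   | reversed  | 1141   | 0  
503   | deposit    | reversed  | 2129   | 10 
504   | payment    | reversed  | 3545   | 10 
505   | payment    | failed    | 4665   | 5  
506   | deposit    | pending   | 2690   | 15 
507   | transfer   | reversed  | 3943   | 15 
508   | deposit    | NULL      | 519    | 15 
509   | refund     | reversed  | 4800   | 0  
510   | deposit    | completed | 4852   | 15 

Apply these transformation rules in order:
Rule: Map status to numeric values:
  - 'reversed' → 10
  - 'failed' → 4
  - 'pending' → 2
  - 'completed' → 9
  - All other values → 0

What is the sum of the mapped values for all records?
75

Step 1: Apply mapping to each record
Step 2: Count by status:
  'reversed': 6 records × 10 = 60
  'failed': 1 records × 4 = 4
  'pending': 1 records × 2 = 2
  'completed': 1 records × 9 = 9
Step 3: Sum all mapped values = 75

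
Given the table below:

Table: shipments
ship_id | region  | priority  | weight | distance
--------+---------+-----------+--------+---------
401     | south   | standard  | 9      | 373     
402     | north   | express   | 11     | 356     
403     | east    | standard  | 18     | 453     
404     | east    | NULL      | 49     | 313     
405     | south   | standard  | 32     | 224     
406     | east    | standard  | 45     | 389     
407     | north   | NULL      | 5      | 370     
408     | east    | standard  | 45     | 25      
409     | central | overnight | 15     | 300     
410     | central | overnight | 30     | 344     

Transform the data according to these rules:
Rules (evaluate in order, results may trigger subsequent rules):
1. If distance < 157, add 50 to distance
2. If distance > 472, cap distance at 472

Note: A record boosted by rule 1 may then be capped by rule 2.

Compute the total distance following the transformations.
3197

Step 1: Apply rule 1 to records with distance < 157
  - 1 records get bonus of 50
  - Of these, 0 records then exceed 472 and get capped
Step 2: Apply rule 2 to records with distance > 472
  - 0 records (original) are capped
Step 3: Calculate final sum = 3197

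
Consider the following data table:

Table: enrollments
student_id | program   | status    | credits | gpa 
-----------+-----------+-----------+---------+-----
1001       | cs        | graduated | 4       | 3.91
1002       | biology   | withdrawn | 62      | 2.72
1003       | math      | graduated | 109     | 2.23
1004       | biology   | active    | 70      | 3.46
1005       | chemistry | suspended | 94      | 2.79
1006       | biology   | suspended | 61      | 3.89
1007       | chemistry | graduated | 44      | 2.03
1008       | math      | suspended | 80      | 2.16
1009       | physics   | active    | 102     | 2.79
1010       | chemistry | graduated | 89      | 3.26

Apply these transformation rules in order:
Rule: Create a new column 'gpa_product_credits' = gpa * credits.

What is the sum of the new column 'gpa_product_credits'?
2005.94

Step 1: For each record, compute gpa * credits
Example calculations:
  3.91 * 4 = 15.64
  2.72 * 62 = 168.64
  2.23 * 109 = 243.07
  ...
Step 2: Sum all derived values
Step 3: Total = 2005.94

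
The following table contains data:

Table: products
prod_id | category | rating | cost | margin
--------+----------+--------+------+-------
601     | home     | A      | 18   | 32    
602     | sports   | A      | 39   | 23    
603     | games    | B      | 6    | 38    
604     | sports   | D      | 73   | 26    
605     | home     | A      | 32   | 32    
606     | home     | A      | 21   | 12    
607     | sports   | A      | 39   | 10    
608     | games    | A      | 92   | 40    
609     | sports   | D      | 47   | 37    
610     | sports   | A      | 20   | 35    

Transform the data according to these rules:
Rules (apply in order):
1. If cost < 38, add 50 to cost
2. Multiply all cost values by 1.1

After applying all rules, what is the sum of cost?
700.7

Step 1: Apply Rule 1 - Add 50 to records with cost < 38
  - 5 records affected: 97 + (5 × 50) = 347
  - Unaffected records: 290
  - Sum after Rule 1: 637
Step 2: Apply Rule 2 - Multiply all by 1.1
  - 637 × 1.1 = 700.7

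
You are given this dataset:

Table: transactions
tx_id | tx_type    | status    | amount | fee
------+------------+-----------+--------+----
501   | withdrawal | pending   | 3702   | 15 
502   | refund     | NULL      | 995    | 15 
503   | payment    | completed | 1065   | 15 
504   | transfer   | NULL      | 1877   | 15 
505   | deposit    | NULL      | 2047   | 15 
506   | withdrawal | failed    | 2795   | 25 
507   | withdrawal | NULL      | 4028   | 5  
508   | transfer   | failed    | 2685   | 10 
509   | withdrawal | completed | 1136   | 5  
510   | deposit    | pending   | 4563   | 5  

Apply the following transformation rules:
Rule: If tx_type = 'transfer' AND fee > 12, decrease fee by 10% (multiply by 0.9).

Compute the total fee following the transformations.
123.5

Step 1: Find records where tx_type = 'transfer' AND fee > 12
Step 2: 1 records match, summing to 15
Step 3: After multiplier: 15 × 0.9 = 13.5
Step 4: Unaffected records sum: 110
Step 5: Final sum = 13.5 + 110 = 123.5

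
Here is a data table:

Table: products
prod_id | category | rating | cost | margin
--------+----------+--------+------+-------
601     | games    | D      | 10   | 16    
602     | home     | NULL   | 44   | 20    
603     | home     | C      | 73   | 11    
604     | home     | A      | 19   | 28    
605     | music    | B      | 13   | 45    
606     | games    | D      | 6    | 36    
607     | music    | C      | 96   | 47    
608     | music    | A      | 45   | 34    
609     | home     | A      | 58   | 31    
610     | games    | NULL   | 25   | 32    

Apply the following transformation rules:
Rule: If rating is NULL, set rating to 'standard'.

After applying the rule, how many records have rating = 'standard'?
2

Step 1: Count records where rating IS NULL
Step 2: Found 2 records with NULL rating
Step 3: These records will have rating set to 'standard'
Step 4: Records already having rating = 'standard': 0
Step 5: Answer: 2 + 0 = 2 records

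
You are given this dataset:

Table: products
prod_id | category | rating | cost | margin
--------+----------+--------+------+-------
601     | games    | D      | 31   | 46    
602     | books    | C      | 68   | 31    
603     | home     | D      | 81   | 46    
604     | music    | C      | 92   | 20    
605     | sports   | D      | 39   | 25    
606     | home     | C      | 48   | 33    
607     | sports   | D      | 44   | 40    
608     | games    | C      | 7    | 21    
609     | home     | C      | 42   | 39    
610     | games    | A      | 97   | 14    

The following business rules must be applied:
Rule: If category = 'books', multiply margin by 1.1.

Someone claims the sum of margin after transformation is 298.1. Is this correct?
No, the correct result is 318.1.

Step 1: Calculate the correct sum after transformation
Step 2: Apply multiplier 1.1 to records where category = 'books'
Step 3: Correct result = 318.1
Step 4: Claimed result = 298.1
Step 5: 318.1 ≠ 298.1
Conclusion: The claimed result is incorrect. The correct answer is 318.1.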